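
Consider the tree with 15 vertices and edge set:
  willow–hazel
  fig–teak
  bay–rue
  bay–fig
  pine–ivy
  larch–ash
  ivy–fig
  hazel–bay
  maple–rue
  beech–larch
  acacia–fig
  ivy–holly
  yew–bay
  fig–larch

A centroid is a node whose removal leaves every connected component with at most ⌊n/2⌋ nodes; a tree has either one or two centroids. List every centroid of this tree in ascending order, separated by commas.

fig

Delete fig: the remaining components have sizes 6, 3, 3, 1, 1. Max 6 ≤ 7, so fig is a centroid.
Every other node leaves some component of size > 7, so the centroid is unique.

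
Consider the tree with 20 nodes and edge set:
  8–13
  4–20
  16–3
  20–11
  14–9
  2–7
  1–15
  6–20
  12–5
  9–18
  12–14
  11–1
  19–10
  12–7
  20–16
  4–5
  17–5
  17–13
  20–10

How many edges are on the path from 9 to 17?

Walking from 9: 9–14–12–5–17. Length 4.

4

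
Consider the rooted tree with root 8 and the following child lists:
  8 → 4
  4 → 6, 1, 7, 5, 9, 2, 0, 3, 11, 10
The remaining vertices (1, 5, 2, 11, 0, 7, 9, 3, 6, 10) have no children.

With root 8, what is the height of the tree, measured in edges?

2

The longest root-to-leaf path is 8 → 4 → 10 (2 edges).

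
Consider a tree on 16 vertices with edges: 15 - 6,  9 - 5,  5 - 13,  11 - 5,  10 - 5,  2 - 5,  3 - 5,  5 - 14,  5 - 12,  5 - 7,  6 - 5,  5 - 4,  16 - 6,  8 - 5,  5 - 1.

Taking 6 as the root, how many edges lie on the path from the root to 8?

6–5–8 — 2 edges.

2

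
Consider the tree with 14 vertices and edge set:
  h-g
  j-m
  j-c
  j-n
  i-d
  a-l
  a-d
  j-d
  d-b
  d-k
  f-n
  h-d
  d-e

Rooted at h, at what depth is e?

Path from h to e: h → d → e, which has 2 edges.

2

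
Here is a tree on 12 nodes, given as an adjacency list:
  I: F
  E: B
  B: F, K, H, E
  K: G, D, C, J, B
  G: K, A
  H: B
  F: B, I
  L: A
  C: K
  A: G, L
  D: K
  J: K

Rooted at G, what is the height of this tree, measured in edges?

4

A deepest node is I, reached by G-K-B-F-I.
That path has 4 edges, so the height is 4.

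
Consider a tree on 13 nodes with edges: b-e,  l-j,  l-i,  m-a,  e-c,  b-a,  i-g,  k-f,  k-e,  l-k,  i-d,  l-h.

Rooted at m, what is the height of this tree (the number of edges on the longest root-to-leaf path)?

7

The longest root-to-leaf path is m-a-b-e-k-l-i-d (7 edges).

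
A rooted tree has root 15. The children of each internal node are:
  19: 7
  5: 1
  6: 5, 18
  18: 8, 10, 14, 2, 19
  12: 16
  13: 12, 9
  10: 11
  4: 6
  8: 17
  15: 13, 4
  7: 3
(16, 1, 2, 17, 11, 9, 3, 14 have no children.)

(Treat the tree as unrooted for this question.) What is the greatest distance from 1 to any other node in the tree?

The node farthest from 1 is 16, via 1 – 5 – 6 – 4 – 15 – 13 – 12 – 16 — 7 edges.

7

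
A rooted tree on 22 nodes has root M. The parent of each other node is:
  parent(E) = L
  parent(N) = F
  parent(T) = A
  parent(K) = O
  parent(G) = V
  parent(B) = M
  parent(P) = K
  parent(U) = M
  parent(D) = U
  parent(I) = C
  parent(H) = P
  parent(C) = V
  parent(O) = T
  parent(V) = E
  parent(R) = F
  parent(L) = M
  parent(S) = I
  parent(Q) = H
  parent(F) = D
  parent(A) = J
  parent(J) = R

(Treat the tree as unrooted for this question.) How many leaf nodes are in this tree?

5

Degree-1 nodes: B, G, N, Q, S — 5 of them.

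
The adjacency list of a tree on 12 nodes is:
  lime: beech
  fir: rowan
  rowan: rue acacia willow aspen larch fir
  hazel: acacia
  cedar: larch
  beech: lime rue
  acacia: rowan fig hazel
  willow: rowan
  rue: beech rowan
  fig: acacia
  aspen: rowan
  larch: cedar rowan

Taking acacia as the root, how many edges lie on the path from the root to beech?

3

Climbing from beech to the root: beech–rue–rowan–acacia. That's 3 steps.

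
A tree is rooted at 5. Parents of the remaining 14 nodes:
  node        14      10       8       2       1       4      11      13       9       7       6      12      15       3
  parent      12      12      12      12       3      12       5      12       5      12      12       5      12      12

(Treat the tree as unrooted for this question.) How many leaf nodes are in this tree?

12

Exactly 12 nodes have a single neighbour: 1, 2, 4, 6, 7, 8, 9, 10, 11, 13, 14, 15.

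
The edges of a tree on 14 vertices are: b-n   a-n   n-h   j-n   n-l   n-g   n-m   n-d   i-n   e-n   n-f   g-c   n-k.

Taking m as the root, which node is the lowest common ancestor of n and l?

n's ancestor chain is n, m and l's is l, n, m; they first meet at n.

n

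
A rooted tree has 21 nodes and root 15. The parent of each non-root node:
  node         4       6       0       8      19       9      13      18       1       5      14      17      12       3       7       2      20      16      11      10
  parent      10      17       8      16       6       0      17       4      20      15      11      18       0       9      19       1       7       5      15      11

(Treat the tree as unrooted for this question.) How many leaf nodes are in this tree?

5

Degree-1 nodes: 2, 3, 12, 13, 14 — 5 of them.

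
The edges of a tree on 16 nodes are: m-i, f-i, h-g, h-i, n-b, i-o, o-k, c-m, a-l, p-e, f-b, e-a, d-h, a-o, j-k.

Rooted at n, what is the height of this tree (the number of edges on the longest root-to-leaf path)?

7

A deepest node is p, reached by n-b-f-i-o-a-e-p.
That path has 7 edges, so the height is 7.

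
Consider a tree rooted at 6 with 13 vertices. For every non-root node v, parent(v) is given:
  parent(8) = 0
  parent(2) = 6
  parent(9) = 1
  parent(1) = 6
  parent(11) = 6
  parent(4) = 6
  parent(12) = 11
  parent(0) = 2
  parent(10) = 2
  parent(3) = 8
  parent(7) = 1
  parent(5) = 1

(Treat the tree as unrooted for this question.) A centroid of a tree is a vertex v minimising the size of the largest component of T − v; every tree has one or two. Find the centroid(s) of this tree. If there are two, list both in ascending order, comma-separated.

6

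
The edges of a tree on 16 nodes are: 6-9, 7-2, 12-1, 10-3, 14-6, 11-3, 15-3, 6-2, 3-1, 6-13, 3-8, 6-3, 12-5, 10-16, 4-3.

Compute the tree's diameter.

Starting from 5, a farthest node is 7 at distance 6.
One longest path: 5 – 12 – 1 – 3 – 6 – 2 – 7.
So the diameter is 6.

6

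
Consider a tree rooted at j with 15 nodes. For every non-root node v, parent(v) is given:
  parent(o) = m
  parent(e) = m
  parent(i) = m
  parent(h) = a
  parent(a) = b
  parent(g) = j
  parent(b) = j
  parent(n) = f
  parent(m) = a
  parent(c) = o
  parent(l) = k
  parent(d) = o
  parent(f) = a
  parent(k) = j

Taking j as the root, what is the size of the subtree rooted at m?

6

Descendants of m (including itself): m, o, i, e, c, d. That's 6.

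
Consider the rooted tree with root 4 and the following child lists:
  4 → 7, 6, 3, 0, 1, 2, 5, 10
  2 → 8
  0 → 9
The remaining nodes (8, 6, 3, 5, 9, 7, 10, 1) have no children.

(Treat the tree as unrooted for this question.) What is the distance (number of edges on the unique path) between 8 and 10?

3

Walking from 8: 8 – 2 – 4 – 10. Length 3.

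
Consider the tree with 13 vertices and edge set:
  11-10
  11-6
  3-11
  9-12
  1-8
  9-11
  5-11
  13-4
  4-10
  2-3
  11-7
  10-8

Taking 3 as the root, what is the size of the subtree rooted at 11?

The subtree rooted at 11 contains: 11, 10, 6, 9, 7, 5, 4, 8, 12, 13, 1 — 11 nodes.

11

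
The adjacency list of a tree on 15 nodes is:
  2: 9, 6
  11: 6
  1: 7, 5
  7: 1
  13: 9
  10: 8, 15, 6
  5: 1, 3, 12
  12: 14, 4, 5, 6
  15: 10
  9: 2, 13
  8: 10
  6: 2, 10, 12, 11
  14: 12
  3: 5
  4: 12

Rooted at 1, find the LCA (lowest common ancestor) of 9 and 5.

9's ancestor chain is 9, 2, 6, 12, 5, 1 and 5's is 5, 1; they first meet at 5.

5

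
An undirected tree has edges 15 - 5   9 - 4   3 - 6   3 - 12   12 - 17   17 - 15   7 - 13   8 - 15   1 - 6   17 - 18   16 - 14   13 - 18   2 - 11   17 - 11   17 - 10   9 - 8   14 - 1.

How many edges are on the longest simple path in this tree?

Starting from 16, a farthest node is 4 at distance 10.
One longest path: 16-14-1-6-3-12-17-15-8-9-4.
So the diameter is 10.

10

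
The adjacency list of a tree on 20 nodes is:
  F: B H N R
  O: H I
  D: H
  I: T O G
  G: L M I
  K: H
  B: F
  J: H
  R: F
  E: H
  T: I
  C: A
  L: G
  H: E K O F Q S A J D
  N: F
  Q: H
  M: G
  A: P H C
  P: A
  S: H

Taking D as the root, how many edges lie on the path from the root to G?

Path from D to G: D–H–O–I–G, which has 4 edges.

4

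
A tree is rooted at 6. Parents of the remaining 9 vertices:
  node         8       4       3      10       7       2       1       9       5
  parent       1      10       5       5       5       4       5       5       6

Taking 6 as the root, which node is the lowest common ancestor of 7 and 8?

5

Ancestors of 7 (toward the root): 7, 5, 6.
Ancestors of 8: 8, 1, 5, 6.
The deepest node appearing in both lists is 5.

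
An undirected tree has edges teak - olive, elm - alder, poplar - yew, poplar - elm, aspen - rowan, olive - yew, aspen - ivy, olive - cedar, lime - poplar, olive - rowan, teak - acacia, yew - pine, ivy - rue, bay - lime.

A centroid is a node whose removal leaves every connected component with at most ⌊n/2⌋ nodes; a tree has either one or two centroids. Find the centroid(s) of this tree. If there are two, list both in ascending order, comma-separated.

If olive is removed the pieces have sizes 7, 4, 2, 1, all ≤ ⌊15/2⌋ = 7.
No neighbour of olive does as well, so olive is the unique centroid.

olive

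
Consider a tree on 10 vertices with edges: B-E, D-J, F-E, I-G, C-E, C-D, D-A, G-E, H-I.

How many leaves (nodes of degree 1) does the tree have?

5

Exactly 5 nodes have a single neighbour: A, B, F, H, J.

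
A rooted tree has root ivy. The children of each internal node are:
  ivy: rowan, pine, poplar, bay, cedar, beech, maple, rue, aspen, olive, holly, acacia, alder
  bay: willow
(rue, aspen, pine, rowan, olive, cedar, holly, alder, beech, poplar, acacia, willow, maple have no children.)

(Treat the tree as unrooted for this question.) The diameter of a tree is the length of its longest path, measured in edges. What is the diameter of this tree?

BFS from willow reaches beech last, at distance 3; BFS from beech confirms no node is farther.
Path: willow – bay – ivy – beech.

3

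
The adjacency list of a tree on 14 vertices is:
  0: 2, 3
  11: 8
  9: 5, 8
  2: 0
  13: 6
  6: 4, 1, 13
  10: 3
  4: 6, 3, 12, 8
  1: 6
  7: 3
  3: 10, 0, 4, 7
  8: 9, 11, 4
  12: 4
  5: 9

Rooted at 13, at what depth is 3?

3

Climbing from 3 to the root: 3 → 4 → 6 → 13. That's 3 steps.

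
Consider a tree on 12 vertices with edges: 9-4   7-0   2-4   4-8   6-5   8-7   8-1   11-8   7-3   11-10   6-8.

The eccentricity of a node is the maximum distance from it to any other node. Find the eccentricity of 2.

A farthest node from 2 is 0 (5, 10, 3 also at distance 4).
The path 2–4–8–7–0 has 4 edges.

4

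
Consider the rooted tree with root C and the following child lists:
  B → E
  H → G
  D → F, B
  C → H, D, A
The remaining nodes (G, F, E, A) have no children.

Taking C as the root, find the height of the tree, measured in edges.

3

The longest root-to-leaf path is C–D–B–E (3 edges).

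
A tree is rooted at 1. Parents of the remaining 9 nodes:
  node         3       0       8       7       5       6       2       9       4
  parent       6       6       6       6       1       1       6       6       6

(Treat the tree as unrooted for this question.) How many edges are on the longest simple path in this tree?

3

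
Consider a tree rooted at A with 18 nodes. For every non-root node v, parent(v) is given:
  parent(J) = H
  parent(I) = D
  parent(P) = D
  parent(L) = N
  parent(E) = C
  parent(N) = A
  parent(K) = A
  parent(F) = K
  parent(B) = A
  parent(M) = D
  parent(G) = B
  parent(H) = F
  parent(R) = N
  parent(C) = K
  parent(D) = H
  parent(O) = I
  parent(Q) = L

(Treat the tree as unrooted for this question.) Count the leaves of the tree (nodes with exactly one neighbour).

Exactly 8 nodes have a single neighbour: E, G, J, M, O, P, Q, R.

8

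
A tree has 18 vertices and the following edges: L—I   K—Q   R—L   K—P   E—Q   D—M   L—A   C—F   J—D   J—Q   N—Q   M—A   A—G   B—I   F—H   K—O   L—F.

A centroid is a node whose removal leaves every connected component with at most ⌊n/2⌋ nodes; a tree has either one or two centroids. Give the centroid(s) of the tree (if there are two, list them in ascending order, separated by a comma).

A, M

Removing M splits the tree into components of sizes 9, 8; the largest is 9 ≤ ⌊18/2⌋ = 9.
Its neighbour A also leaves a largest component of size 9, so both are centroids.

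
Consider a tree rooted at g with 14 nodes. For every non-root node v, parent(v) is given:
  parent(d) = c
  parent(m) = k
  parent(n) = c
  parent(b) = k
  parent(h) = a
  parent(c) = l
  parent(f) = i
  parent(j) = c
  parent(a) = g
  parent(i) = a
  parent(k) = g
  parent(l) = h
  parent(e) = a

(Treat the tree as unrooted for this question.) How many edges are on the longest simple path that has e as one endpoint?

5

The node farthest from e is d (j, n also at distance 5), via e – a – h – l – c – d — 5 edges.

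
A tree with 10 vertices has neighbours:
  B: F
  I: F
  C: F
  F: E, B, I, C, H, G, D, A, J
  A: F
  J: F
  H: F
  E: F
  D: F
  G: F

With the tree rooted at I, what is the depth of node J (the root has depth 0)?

I → F → J — 2 edges.

2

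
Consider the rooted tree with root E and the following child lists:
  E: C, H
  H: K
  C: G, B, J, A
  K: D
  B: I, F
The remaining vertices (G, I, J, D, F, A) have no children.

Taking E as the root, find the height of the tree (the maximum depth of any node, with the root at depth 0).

3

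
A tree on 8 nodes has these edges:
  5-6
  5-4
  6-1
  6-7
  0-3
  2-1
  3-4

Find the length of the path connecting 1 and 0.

Walking from 1: 1 – 6 – 5 – 4 – 3 – 0. Length 5.

5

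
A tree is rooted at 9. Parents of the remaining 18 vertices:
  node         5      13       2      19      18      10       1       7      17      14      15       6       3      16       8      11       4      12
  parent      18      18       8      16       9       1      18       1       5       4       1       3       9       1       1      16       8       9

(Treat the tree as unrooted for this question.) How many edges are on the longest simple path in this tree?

7

A longest path is 6–3–9–18–1–8–4–14, with 7 edges.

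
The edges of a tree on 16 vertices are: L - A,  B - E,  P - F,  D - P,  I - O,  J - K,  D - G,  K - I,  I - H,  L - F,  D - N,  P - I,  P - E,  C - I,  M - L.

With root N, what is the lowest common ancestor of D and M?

D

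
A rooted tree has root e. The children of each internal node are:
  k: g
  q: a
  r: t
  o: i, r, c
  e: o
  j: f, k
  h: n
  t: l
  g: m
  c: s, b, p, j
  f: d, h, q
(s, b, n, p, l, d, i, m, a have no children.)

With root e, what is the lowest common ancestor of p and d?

Ancestors of p (toward the root): p, c, o, e.
Ancestors of d: d, f, j, c, o, e.
The deepest node appearing in both lists is c.

c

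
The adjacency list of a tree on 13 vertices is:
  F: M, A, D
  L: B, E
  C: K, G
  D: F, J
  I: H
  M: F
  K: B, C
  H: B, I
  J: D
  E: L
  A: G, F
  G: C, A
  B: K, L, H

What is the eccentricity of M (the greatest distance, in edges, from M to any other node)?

8

The node farthest from M is I (E also at distance 8), via M-F-A-G-C-K-B-H-I — 8 edges.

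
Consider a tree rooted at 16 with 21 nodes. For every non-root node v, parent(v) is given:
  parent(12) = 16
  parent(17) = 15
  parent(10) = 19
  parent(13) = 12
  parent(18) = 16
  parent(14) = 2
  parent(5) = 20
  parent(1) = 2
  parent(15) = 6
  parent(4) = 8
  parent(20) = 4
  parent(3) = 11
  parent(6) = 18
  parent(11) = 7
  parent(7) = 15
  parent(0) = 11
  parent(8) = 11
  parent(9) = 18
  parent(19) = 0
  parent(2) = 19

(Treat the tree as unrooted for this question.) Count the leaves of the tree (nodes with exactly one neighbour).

The leaves are 1, 3, 5, 9, 10, 13, 14, 17.
That is 8 leaves.

8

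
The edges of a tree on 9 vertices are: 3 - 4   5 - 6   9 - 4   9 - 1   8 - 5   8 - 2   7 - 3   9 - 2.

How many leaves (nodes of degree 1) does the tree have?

Exactly 3 nodes have a single neighbour: 1, 6, 7.

3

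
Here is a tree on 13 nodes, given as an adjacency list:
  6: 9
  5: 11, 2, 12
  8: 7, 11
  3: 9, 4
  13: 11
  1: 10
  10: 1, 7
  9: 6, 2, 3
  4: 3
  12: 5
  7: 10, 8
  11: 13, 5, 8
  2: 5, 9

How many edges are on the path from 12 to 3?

4

12 - 5 - 2 - 9 - 3: 4 edges.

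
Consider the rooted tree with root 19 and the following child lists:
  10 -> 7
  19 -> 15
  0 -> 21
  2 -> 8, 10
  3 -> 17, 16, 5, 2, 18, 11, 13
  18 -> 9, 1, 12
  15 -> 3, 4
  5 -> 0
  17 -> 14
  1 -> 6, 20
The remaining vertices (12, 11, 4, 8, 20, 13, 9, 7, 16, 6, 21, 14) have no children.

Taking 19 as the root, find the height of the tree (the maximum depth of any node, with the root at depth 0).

5

The longest root-to-leaf path is 19-15-3-5-0-21 (5 edges).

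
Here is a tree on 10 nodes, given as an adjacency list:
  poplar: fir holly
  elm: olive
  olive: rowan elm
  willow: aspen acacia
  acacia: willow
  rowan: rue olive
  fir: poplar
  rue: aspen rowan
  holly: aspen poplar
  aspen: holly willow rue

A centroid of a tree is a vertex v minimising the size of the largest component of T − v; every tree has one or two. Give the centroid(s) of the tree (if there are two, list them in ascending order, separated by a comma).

aspen

Delete aspen: the remaining components have sizes 4, 3, 2. Max 4 ≤ 5, so aspen is a centroid.
Every other node leaves some component of size > 5, so the centroid is unique.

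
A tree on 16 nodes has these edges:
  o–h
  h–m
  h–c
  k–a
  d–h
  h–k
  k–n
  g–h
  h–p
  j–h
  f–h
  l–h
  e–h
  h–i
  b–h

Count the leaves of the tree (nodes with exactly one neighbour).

Exactly 14 nodes have a single neighbour: a, b, c, d, e, f, g, i, j, l, m, n, o, p.

14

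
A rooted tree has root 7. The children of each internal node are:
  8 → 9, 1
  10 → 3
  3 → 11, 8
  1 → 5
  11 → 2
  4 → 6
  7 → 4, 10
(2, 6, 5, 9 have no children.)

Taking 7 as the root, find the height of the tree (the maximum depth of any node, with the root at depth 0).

5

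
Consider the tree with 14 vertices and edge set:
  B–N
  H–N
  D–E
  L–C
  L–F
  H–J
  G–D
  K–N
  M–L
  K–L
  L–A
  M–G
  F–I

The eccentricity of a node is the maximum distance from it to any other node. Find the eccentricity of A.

5

Distances from A peak at 5, attained at E (J also at distance 5).
A–L–M–G–D–E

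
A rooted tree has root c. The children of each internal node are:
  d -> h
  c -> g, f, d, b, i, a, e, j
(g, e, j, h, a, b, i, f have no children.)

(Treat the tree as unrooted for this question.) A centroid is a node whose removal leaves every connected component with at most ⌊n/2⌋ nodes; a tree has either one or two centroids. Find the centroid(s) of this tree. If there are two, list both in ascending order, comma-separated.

c

If c is removed the pieces have sizes 2, 1, 1, 1, 1, 1, 1, 1, all ≤ ⌊10/2⌋ = 5.
Every other node leaves some component of size > 5, so the centroid is unique.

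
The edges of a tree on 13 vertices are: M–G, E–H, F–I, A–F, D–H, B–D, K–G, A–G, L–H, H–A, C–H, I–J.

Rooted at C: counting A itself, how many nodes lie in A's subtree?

Descendants of A (including itself): A, G, F, M, K, I, J. That's 7.

7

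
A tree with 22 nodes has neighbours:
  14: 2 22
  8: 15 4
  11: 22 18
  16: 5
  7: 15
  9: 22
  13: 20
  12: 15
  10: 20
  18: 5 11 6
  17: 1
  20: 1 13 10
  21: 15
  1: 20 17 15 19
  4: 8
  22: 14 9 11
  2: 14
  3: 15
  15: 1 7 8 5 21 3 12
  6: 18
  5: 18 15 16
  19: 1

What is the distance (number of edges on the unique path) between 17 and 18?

The path is 17 – 1 – 15 – 5 – 18, which has 4 edges.

4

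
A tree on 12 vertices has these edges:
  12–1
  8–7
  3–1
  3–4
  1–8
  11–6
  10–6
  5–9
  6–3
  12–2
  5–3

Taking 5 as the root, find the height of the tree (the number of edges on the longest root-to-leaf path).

7 sits deepest: 5-3-1-8-7 — 4 edges from the root.

4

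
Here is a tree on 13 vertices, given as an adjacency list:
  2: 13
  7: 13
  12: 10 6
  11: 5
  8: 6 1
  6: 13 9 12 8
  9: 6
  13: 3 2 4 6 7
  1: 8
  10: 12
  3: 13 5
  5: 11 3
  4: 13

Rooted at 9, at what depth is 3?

9–6–13–3 — 3 edges.

3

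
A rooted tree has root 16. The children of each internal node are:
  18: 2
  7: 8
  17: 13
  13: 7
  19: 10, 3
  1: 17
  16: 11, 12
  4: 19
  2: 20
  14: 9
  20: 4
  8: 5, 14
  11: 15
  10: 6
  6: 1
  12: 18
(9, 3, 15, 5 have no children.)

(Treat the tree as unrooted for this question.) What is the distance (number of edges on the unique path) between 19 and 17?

4

Walking from 19: 19 - 10 - 6 - 1 - 17. Length 4.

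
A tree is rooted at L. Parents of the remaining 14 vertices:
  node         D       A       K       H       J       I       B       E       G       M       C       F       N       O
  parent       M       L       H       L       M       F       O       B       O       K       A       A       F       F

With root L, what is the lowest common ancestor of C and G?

A

Path C→root: C A L; path G→root: G O F A L.
First common node: A.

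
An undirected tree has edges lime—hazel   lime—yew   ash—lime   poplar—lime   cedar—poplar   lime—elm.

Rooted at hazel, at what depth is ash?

2

Climbing from ash to the root: ash → lime → hazel. That's 2 steps.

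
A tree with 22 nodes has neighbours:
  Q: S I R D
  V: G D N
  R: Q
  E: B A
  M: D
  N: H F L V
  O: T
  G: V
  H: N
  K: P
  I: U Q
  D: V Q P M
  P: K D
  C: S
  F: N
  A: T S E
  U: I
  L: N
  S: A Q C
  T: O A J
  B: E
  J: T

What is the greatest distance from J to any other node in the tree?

8

A farthest node from J is L (H, F also at distance 8).
The path J – T – A – S – Q – D – V – N – L has 8 edges.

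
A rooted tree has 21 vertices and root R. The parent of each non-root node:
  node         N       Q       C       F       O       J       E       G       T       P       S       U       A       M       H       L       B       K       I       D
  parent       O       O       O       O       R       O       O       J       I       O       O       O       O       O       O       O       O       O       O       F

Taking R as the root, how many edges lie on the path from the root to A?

2

Path from R to A: R → O → A, which has 2 edges.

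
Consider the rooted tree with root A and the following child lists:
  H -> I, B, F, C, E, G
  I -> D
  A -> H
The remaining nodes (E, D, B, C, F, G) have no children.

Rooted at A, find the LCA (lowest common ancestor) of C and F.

Path C→root: C H A; path F→root: F H A.
First common node: H.

H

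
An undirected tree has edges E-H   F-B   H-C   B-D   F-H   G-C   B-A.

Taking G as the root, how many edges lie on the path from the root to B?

4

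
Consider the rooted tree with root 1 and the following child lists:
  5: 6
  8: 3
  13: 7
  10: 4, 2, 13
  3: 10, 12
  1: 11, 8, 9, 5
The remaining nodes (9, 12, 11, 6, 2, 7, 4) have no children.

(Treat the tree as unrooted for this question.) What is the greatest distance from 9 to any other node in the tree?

A farthest node from 9 is 7.
The path 9-1-8-3-10-13-7 has 6 edges.

6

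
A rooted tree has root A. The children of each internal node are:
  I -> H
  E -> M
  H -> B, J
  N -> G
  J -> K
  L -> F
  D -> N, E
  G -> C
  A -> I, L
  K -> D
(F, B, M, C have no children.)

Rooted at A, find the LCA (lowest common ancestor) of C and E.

D

C's ancestor chain is C, G, N, D, K, J, H, I, A and E's is E, D, K, J, H, I, A; they first meet at D.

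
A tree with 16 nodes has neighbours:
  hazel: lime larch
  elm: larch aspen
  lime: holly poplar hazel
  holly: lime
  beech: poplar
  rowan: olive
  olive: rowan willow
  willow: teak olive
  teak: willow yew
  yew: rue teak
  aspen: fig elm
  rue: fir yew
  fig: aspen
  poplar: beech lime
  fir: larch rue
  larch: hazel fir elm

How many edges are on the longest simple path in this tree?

11

Starting from beech, a farthest node is rowan at distance 11.
One longest path: beech-poplar-lime-hazel-larch-fir-rue-yew-teak-willow-olive-rowan.
So the diameter is 11.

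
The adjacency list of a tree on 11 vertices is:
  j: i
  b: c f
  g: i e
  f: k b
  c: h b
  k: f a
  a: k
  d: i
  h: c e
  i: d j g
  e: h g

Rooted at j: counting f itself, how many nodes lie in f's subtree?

3

Descendants of f (including itself): f, k, a. That's 3.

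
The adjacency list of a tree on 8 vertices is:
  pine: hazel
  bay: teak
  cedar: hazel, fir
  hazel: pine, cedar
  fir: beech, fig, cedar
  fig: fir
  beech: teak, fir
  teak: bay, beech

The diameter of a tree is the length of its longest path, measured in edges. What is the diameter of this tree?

6

A longest path is pine-hazel-cedar-fir-beech-teak-bay, with 6 edges.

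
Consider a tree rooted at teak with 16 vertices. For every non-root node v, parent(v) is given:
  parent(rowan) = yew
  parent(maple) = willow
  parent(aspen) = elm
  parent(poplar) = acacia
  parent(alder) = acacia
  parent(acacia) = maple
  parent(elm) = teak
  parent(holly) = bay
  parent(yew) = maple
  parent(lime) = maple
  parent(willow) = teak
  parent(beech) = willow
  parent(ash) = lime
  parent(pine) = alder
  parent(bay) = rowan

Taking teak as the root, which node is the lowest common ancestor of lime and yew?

maple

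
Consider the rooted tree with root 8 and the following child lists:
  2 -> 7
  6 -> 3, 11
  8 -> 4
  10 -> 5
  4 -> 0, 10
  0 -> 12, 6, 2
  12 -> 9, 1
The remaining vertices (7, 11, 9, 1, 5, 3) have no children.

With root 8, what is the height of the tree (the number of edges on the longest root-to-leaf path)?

4

The longest root-to-leaf path is 8 → 4 → 0 → 6 → 3 (4 edges).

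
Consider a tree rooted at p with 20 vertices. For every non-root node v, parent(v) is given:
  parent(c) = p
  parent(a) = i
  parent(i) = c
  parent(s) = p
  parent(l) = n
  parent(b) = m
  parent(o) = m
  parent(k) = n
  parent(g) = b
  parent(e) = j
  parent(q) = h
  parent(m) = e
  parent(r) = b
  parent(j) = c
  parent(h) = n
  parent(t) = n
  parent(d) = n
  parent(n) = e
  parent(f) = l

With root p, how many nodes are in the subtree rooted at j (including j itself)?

15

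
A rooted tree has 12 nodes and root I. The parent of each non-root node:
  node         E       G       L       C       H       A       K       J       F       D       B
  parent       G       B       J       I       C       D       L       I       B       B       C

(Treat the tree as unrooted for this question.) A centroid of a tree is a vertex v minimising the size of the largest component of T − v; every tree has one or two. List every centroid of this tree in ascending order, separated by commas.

Removing B splits the tree into components of sizes 6, 2, 2, 1; the largest is 6 ≤ ⌊12/2⌋ = 6.
C is adjacent to B and is also a centroid (the largest component after removing it is likewise 6).

B, C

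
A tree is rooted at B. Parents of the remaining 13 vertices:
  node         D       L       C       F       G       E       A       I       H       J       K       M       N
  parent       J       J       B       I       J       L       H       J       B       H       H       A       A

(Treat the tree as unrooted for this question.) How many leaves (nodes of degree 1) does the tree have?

The leaves are C, D, E, F, G, K, M, N.
That is 8 leaves.

8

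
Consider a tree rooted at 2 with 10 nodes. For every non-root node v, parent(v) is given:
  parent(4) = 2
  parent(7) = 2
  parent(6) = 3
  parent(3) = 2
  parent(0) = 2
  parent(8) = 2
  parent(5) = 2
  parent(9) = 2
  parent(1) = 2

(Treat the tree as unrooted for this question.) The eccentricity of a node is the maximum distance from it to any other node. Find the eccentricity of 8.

3

A farthest node from 8 is 6.
The path 8–2–3–6 has 3 edges.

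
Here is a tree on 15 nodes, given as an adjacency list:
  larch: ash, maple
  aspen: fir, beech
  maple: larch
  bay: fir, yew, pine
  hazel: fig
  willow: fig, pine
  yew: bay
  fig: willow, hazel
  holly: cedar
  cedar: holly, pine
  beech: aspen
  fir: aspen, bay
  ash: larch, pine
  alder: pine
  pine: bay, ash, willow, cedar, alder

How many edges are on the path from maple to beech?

maple–larch–ash–pine–bay–fir–aspen–beech: 7 edges.

7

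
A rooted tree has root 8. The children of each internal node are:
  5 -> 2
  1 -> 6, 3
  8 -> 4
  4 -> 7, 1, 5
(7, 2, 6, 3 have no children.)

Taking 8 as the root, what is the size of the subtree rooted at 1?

Descendants of 1 (including itself): 1, 6, 3. That's 3.

3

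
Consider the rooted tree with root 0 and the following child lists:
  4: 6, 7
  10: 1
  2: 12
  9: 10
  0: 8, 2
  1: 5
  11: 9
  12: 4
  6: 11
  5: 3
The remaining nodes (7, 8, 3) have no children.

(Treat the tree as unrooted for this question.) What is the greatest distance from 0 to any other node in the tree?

The node farthest from 0 is 3, via 0 – 2 – 12 – 4 – 6 – 11 – 9 – 10 – 1 – 5 – 3 — 10 edges.

10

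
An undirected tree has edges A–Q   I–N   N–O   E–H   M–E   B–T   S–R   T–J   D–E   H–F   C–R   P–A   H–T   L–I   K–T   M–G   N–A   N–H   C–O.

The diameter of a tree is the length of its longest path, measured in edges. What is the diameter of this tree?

8

Starting from S, a farthest node is G at distance 8.
One longest path: S – R – C – O – N – H – E – M – G.
So the diameter is 8.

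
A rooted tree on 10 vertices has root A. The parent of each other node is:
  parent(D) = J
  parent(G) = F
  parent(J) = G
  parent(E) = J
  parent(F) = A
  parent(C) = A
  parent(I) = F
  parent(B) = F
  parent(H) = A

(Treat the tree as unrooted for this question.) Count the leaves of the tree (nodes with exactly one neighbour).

6

Degree-1 nodes: B, C, D, E, H, I — 6 of them.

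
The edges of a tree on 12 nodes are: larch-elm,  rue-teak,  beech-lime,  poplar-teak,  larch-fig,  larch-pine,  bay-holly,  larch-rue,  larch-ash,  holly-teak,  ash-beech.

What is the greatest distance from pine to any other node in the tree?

5

A farthest node from pine is bay.
The path pine–larch–rue–teak–holly–bay has 5 edges.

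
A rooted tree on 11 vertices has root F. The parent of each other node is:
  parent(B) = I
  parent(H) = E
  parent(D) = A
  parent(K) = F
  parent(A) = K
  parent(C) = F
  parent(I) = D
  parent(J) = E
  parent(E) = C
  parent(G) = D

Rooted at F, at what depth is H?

3

Climbing from H to the root: H–E–C–F. That's 3 steps.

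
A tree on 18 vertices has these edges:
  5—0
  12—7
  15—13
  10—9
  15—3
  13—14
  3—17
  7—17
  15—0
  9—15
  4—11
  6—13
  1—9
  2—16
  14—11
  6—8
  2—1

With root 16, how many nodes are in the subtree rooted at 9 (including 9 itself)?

Descendants of 9 (including itself): 9, 15, 10, 3, 0, 13, 17, 5, 14, 6, 7, 11, 8, 12, 4. That's 15.

15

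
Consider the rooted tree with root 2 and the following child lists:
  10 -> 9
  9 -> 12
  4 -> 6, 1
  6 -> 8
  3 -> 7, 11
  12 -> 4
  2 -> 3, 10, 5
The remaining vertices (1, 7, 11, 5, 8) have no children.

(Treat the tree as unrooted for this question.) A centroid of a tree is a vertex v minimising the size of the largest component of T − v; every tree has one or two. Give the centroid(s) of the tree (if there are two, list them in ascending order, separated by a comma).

If 9 is removed the pieces have sizes 6, 5, all ≤ ⌊12/2⌋ = 6.
10 is adjacent to 9 and is also a centroid (the largest component after removing it is likewise 6).

9, 10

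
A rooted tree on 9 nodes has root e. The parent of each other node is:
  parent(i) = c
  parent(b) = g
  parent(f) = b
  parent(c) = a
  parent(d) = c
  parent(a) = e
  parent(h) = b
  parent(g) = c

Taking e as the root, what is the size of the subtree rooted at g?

4

Descendants of g (including itself): g, b, f, h. That's 4.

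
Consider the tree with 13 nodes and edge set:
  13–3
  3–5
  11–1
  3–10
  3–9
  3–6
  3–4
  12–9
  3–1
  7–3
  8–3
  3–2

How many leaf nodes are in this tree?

10

Exactly 10 nodes have a single neighbour: 2, 4, 5, 6, 7, 8, 10, 11, 12, 13.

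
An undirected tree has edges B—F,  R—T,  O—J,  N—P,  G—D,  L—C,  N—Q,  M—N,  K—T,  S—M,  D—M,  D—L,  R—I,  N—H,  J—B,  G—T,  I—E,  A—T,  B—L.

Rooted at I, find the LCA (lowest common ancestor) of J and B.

B

J's ancestor chain is J, B, L, D, G, T, R, I and B's is B, L, D, G, T, R, I; they first meet at B.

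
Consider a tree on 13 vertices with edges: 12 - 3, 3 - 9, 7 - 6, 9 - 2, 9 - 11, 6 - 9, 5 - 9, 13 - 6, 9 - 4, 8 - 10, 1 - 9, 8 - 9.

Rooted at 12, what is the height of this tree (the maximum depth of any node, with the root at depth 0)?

4

The longest root-to-leaf path is 12 – 3 – 9 – 8 – 10 (4 edges).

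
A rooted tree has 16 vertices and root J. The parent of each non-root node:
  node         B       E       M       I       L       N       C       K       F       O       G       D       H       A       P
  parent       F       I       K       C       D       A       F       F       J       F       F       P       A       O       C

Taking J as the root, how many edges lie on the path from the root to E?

Climbing from E to the root: E → I → C → F → J. That's 4 steps.

4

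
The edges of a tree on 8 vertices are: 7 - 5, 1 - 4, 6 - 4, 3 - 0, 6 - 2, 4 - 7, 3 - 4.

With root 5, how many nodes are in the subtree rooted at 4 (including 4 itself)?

Descendants of 4 (including itself): 4, 3, 6, 1, 0, 2. That's 6.

6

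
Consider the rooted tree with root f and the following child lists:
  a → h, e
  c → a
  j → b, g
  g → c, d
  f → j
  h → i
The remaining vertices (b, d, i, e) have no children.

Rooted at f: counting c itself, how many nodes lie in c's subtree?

The subtree rooted at c contains: c, a, h, e, i — 5 nodes.

5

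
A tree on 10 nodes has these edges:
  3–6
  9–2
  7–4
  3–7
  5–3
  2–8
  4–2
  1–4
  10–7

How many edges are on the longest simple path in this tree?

Starting from 8, a farthest node is 5 at distance 5.
One longest path: 8 - 2 - 4 - 7 - 3 - 5.
So the diameter is 5.

5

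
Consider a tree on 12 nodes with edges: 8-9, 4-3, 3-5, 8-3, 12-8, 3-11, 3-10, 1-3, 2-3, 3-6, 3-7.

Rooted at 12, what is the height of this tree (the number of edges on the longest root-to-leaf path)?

3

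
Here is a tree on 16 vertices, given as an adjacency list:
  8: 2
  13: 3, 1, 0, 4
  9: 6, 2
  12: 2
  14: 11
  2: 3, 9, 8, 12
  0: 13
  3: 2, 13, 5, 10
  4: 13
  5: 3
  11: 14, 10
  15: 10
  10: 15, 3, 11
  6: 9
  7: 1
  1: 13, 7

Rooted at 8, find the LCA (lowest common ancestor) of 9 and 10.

2

Ancestors of 9 (toward the root): 9, 2, 8.
Ancestors of 10: 10, 3, 2, 8.
The deepest node appearing in both lists is 2.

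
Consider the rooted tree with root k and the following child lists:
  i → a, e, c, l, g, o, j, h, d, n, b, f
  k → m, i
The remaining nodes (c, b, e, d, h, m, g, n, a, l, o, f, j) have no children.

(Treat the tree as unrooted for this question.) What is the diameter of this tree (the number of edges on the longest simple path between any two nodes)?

3

BFS from m reaches a last, at distance 3; BFS from a confirms no node is farther.
Path: m – k – i – a.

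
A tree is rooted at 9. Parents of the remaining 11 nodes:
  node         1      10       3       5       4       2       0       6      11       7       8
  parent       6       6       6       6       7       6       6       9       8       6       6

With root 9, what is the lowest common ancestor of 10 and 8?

6

10's ancestor chain is 10, 6, 9 and 8's is 8, 6, 9; they first meet at 6.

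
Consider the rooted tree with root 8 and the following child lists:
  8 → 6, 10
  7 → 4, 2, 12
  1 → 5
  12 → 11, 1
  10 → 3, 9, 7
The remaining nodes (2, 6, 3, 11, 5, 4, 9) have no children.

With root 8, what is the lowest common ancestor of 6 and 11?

8

6's ancestor chain is 6, 8 and 11's is 11, 12, 7, 10, 8; they first meet at 8.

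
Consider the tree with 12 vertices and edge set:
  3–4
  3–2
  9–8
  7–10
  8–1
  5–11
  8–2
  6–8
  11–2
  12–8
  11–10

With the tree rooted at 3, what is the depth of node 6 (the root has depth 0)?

3

Path from 3 to 6: 3–2–8–6, which has 3 edges.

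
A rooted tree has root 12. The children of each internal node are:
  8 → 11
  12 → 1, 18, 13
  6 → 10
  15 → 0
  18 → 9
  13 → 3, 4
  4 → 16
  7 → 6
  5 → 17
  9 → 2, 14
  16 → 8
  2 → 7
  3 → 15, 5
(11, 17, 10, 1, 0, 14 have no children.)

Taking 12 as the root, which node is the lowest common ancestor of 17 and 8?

13

Ancestors of 17 (toward the root): 17, 5, 3, 13, 12.
Ancestors of 8: 8, 16, 4, 13, 12.
The deepest node appearing in both lists is 13.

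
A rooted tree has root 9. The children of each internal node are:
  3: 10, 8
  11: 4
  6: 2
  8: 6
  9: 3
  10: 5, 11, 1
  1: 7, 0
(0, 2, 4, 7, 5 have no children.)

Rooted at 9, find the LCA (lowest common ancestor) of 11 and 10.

10

11's ancestor chain is 11, 10, 3, 9 and 10's is 10, 3, 9; they first meet at 10.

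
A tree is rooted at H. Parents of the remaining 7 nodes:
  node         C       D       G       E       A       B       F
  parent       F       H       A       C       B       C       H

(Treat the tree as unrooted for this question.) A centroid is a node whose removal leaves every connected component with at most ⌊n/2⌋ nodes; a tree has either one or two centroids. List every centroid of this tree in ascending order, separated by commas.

C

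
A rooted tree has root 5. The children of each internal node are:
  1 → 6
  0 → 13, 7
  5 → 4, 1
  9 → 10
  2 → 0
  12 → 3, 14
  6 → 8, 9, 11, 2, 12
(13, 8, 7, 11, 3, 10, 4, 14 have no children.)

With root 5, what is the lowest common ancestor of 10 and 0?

6

Ancestors of 10 (toward the root): 10, 9, 6, 1, 5.
Ancestors of 0: 0, 2, 6, 1, 5.
The deepest node appearing in both lists is 6.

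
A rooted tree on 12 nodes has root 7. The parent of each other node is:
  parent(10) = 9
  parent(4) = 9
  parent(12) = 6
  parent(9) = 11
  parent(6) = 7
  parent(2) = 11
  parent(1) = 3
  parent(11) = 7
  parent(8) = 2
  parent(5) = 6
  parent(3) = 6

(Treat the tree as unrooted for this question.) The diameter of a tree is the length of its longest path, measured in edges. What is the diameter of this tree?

BFS from 1 reaches 8 last, at distance 6; BFS from 8 confirms no node is farther.
Path: 1-3-6-7-11-2-8.

6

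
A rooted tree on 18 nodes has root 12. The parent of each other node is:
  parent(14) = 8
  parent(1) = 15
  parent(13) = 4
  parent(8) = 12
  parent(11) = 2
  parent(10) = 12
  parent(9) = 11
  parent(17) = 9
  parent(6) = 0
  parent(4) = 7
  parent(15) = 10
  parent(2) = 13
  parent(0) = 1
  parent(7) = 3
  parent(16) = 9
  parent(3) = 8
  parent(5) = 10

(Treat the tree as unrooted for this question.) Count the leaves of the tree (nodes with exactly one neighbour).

The leaves are 5, 6, 14, 16, 17.
That is 5 leaves.

5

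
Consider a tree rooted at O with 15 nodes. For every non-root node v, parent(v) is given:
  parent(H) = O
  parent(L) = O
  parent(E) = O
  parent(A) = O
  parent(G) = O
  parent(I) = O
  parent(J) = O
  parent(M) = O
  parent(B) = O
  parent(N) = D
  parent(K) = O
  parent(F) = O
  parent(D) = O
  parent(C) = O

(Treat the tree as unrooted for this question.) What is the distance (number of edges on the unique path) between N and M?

N - D - O - M: 3 edges.

3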